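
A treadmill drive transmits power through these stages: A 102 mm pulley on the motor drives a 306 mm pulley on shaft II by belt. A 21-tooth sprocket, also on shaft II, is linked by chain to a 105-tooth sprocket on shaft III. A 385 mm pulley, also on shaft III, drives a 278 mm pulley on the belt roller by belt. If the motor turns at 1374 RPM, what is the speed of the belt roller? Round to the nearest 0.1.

Belt: ratio = 306/102 = 3, so shaft II turns at 1374 / 3 = 458 RPM.
Chain: ratio = 105/21 = 5, so shaft III turns at 458 / 5 = 91.6 RPM.
Belt: ratio = 278/385 = 0.72208, so the belt roller turns at 91.6 / 0.72208 = 126.86 RPM.

126.9 RPM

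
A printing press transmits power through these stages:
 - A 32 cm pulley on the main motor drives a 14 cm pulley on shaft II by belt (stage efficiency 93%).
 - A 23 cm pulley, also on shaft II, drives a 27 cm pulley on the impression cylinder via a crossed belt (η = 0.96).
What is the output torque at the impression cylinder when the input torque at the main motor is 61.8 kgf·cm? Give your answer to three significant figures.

belt 14/32 = 0.4375 → τ = 61.8·0.4375·0.93 = 25.145 kgf·cm
belt 27/23 = 1.1739 → τ = 25.145·1.1739·0.96 = 28.337 kgf·cm

28.3 kgf·cm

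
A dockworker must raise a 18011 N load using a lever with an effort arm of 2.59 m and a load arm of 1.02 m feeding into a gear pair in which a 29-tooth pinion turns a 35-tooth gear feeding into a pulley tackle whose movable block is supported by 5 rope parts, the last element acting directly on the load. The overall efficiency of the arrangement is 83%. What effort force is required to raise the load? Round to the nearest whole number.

1416 N

Lever MA = effort arm / load arm = 2.59/1.02 = 2.5392.
Gear pair MA = 35/29 = 1.2069.
Block-and-tackle MA = number of supporting rope parts = 5.
Combined ideal MA = 2.5392 × 1.2069 × 5 = 15.323.
Actual MA = 15.323 × 0.83 = 12.718.
Effort = load / actual MA = 18011 / 12.718 = 1416.2 N.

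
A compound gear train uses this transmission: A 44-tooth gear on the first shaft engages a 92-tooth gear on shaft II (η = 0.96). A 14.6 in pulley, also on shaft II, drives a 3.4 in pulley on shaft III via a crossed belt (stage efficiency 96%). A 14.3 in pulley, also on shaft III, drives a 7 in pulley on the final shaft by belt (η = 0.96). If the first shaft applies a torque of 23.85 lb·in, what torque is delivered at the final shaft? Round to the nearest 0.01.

Gear mesh: ratio = 92/44 = 2.0909; torque at shaft II = 23.85 × 2.0909 × 0.96 = 47.873 lb·in.
Belt: ratio = 3.4/14.6 = 0.23288; torque at shaft III = 47.873 × 0.23288 × 0.96 = 10.703 lb·in.
Belt: ratio = 7/14.3 = 0.48951; torque at the final shaft = 10.703 × 0.48951 × 0.96 = 5.0295 lb·in.

5.03 lb·in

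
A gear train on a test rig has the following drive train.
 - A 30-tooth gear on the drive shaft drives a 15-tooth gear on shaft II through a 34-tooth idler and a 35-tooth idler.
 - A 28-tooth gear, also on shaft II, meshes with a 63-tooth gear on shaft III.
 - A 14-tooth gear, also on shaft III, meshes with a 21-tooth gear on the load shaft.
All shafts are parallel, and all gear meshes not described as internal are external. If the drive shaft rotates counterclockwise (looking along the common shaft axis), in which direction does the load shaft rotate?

clockwise

the drive shaft → shaft II: driver → idler → idler → driven is 3 external meshes, 3 reversals → CW.
shaft II → shaft III: external mesh, 1 reversal → CCW.
shaft III → the load shaft: external mesh, 1 reversal → CW.
5 reversals in total — an odd number — so the load shaft turns opposite to the drive shaft.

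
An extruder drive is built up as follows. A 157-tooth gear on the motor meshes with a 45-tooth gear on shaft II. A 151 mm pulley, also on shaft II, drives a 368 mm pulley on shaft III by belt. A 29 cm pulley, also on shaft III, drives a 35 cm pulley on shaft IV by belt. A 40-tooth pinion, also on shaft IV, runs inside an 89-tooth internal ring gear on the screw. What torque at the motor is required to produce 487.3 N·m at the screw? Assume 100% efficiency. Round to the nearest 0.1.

259.8 N·m

Overall ratio R = 0.28662 × 2.4371 × 1.2069 × 2.225 = 1.8758.
Input torque = output torque / R = 487.3 / 1.8758 = 259.78 N·m.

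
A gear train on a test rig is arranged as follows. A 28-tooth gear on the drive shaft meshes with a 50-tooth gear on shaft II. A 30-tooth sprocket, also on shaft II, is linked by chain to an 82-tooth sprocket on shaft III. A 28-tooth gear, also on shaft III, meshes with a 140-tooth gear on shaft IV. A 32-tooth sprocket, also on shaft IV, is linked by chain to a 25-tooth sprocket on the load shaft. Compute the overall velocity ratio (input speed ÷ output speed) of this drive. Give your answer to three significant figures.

Each stage contributes driven/driver: gear mesh 50/28 = 1.7857, chain 82/30 = 2.7333, gear mesh 140/28 = 5, chain 25/32 = 0.78125.
Overall: 1.7857 × 2.7333 × 5 × 0.78125 = 19.066.

19.1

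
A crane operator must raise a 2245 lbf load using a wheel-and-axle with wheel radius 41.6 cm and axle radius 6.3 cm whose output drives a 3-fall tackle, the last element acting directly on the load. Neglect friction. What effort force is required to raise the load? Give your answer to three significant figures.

113 lbf

Wheel-and-axle MA = R/r = 41.6/6.3 = 6.6032.
Block-and-tackle MA = number of supporting rope parts = 3.
Combined ideal MA = 6.6032 × 3 = 19.81.
Effort = load / MA = 2245 / 19.81 = 113.33 lbf.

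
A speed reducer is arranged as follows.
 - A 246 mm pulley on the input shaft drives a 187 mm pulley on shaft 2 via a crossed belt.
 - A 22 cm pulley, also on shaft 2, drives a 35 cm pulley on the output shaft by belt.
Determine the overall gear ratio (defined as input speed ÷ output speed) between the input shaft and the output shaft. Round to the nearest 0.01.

1.21

Each stage contributes driven/driver: belt 187/246 = 0.76016, belt 35/22 = 1.5909.
Overall: 0.76016 × 1.5909 = 1.2093.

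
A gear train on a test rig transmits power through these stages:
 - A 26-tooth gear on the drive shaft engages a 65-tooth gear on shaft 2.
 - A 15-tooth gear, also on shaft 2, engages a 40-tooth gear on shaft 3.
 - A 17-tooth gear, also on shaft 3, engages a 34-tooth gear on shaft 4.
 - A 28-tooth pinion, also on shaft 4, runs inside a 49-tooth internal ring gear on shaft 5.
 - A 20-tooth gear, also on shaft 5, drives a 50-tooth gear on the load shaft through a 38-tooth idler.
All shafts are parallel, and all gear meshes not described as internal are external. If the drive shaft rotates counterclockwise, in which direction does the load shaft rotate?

clockwise

the drive shaft → shaft 2: external mesh, 1 reversal → CW.
shaft 2 → shaft 3: external mesh, 1 reversal → CCW.
shaft 3 → shaft 4: external mesh, 1 reversal → CW.
shaft 4 → shaft 5: internal mesh, same direction → CW.
shaft 5 → the load shaft: driver → idler → driven is 2 external meshes, 2 reversals → CW.
5 reversals in total — an odd number — so the load shaft turns opposite to the drive shaft.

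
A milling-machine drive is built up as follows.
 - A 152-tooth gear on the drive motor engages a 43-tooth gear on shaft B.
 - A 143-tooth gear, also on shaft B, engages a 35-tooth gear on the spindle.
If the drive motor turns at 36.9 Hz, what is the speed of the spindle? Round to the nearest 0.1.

532.9 Hz

Gear mesh: ratio = 43/152 = 0.28289, so shaft B turns at 36.9 / 0.28289 = 130.44 Hz.
Gear mesh: ratio = 35/143 = 0.24476, so the spindle turns at 130.44 / 0.24476 = 532.93 Hz.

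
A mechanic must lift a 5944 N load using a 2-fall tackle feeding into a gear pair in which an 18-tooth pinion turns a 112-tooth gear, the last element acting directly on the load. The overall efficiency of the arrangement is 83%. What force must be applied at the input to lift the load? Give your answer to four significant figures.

575.5 N

Block-and-tackle MA = number of supporting rope parts = 2.
Gear pair MA = 112/18 = 6.2222.
Combined ideal MA = 2 × 6.2222 = 12.444.
Actual MA = 12.444 × 0.83 = 10.329.
Effort = load / actual MA = 5944 / 10.329 = 575.47 N.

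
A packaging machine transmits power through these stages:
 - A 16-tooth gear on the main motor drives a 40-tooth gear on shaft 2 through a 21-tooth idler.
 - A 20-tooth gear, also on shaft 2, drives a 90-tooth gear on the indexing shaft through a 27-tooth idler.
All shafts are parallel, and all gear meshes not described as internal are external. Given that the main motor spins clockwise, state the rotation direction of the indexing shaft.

clockwise

the main motor → shaft 2: driver → idler → driven is 2 external meshes, 2 reversals → CW.
shaft 2 → the indexing shaft: driver → idler → driven is 2 external meshes, 2 reversals → CW.
4 reversals in total — an even number — so the indexing shaft turns the same way as the main motor.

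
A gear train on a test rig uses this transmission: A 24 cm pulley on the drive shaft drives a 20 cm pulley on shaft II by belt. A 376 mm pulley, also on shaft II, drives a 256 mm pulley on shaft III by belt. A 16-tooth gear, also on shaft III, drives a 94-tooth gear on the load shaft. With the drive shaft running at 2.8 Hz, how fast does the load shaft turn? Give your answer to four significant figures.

0.8400 Hz

belt 20/24 = 0.83333 → 2.8/0.83333 = 3.36 Hz
belt 256/376 = 0.68085 → 3.36/0.68085 = 4.935 Hz
gear mesh 94/16 = 5.875 → 4.935/5.875 = 0.84 Hz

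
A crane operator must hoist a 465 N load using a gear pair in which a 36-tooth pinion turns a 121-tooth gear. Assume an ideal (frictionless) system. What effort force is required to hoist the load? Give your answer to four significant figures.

138.3 N

Gear pair MA = 121/36 = 3.3611.
Effort = load / MA = 465 / 3.3611 = 138.35 N.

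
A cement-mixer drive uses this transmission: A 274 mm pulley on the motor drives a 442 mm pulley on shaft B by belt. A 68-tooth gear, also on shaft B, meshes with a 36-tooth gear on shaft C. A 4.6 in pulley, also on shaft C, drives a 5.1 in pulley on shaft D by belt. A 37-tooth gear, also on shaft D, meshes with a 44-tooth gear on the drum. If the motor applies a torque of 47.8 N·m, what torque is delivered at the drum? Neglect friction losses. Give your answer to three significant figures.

53.8 N·m

belt 442/274 = 1.6131 → τ = 47.8·1.6131 = 77.108 N·m
gear mesh 36/68 = 0.52941 → τ = 77.108·0.52941 = 40.822 N·m
belt 5.1/4.6 = 1.1087 → τ = 40.822·1.1087 = 45.259 N·m
gear mesh 44/37 = 1.1892 → τ = 45.259·1.1892 = 53.822 N·m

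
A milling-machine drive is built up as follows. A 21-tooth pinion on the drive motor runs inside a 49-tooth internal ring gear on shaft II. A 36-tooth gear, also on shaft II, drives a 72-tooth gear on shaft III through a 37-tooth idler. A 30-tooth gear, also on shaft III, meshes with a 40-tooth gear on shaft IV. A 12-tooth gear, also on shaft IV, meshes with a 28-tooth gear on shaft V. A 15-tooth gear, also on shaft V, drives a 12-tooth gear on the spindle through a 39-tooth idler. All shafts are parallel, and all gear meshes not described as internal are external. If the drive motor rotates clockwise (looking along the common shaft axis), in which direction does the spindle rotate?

the drive motor → shaft II: internal mesh, same direction → CW.
shaft II → shaft III: driver → idler → driven is 2 external meshes, 2 reversals → CW.
shaft III → shaft IV: external mesh, 1 reversal → CCW.
shaft IV → shaft V: external mesh, 1 reversal → CW.
shaft V → the spindle: driver → idler → driven is 2 external meshes, 2 reversals → CW.
6 reversals in total — an even number — so the spindle turns the same way as the drive motor.

clockwise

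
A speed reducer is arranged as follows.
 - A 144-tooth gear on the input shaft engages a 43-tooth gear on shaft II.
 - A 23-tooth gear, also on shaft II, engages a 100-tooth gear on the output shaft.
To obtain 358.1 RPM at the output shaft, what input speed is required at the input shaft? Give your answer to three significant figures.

465 RPM

Overall ratio R = 0.29861 × 4.3478 = 1.2983.
Required input speed = output speed × R = 358.1 × 1.2983 = 464.92 RPM.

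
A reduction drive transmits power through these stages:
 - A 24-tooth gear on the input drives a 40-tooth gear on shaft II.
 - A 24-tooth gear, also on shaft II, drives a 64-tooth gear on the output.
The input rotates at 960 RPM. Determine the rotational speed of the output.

gear mesh 40/24 = 1.6667 → 960/1.6667 = 576 RPM
gear mesh 64/24 = 2.6667 → 576/2.6667 = 216 RPM

216 RPM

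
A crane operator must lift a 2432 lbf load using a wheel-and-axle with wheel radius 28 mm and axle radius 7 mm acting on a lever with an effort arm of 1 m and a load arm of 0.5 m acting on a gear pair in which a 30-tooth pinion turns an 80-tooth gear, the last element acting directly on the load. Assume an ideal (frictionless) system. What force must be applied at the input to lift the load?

114 lbf

Wheel-and-axle MA = R/r = 28/7 = 4.
Lever MA = effort arm / load arm = 1/0.5 = 2.
Gear pair MA = 80/30 = 2.6667.
Combined ideal MA = 4 × 2 × 2.6667 = 21.333.
Effort = load / MA = 2432 / 21.333 = 114 lbf.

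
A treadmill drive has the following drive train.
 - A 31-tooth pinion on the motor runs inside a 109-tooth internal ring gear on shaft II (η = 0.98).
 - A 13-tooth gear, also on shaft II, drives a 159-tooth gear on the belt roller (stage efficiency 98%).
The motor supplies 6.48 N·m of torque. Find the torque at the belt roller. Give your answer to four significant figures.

internal gear 109/31 = 3.5161 → τ = 6.48·3.5161·0.98 = 22.329 N·m
gear mesh 159/13 = 12.231 → τ = 22.329·12.231·0.98 = 267.64 N·m

267.6 N·m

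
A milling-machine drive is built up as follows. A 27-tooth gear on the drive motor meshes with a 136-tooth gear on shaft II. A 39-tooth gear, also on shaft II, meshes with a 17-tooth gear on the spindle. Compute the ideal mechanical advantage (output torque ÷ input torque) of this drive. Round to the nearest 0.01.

Each stage contributes driven/driver: gear mesh 136/27 = 5.037, gear mesh 17/39 = 0.4359.
Overall: 5.037 × 0.4359 = 2.1956.

2.20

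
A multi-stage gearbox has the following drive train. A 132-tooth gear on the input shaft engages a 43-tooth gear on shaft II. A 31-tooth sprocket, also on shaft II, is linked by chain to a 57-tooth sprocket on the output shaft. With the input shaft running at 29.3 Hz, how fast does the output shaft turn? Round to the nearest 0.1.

48.9 Hz

Gear mesh: ratio = 43/132 = 0.32576, so shaft II turns at 29.3 / 0.32576 = 89.944 Hz.
Chain: ratio = 57/31 = 1.8387, so the output shaft turns at 89.944 / 1.8387 = 48.917 Hz.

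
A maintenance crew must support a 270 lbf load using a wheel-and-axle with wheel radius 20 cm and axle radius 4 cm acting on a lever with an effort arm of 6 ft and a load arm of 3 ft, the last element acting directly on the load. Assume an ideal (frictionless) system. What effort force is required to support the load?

Wheel-and-axle MA = R/r = 20/4 = 5.
Lever MA = effort arm / load arm = 6/3 = 2.
Combined ideal MA = 5 × 2 = 10.
Effort = load / MA = 270 / 10 = 27 lbf.

27 lbf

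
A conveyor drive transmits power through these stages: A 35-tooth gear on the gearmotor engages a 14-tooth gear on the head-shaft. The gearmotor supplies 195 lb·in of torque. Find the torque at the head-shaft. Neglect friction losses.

78 lb·in

Gear mesh: ratio = 14/35 = 0.4; torque at the head-shaft = 195 × 0.4 = 78 lb·in.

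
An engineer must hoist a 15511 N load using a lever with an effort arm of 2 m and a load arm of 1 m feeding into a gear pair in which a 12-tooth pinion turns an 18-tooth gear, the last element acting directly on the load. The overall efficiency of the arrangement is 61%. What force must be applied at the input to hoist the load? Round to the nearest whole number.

8476 N

Lever MA = effort arm / load arm = 2/1 = 2.
Gear pair MA = 18/12 = 1.5.
Combined ideal MA = 2 × 1.5 = 3.
Actual MA = 3 × 0.61 = 1.83.
Effort = load / actual MA = 15511 / 1.83 = 8476 N.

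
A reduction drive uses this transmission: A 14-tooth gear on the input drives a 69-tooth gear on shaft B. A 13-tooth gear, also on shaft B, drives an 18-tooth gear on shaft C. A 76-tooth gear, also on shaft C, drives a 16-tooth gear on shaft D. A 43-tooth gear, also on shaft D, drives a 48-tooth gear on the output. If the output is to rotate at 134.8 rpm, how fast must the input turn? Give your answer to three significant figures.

Overall ratio R = 4.9286 × 1.3846 × 0.21053 × 1.1163 = 1.6037.
Required input speed = output speed × R = 134.8 × 1.6037 = 216.18 rpm.

216 rpm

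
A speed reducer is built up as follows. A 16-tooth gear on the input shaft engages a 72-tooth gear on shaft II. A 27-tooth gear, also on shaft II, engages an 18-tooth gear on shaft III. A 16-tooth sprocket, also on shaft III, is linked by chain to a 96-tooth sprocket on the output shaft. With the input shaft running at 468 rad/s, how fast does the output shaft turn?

26 rad/s

the input shaft → shaft II (gear mesh, 72/16): 468 ÷ 4.5 = 104 rad/s
shaft II → shaft III (gear mesh, 18/27): 104 ÷ 0.66667 = 156 rad/s
shaft III → the output shaft (chain, 96/16): 156 ÷ 6 = 26 rad/s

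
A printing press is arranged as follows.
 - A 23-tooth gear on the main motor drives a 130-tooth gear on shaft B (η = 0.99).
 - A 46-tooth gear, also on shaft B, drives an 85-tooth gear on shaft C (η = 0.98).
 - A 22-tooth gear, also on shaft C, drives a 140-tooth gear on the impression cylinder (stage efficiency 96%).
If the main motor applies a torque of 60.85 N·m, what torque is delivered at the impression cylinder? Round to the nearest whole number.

gear mesh 130/23 = 5.6522 → τ = 60.85·5.6522·0.99 = 340.5 N·m
gear mesh 85/46 = 1.8478 → τ = 340.5·1.8478·0.98 = 616.59 N·m
gear mesh 140/22 = 6.3636 → τ = 616.59·6.3636·0.96 = 3766.8 N·m

3767 N·m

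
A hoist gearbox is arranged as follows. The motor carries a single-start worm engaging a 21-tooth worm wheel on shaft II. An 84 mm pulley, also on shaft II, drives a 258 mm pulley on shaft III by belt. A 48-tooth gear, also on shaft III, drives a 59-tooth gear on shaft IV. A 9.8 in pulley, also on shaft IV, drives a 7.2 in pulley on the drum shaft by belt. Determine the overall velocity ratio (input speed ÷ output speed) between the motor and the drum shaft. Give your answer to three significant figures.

Each stage contributes driven/driver: worm 21/1 = 21, belt 258/84 = 3.0714, gear mesh 59/48 = 1.2292, belt 7.2/9.8 = 0.73469.
Overall: 21 × 3.0714 × 1.2292 × 0.73469 = 58.247.

58.2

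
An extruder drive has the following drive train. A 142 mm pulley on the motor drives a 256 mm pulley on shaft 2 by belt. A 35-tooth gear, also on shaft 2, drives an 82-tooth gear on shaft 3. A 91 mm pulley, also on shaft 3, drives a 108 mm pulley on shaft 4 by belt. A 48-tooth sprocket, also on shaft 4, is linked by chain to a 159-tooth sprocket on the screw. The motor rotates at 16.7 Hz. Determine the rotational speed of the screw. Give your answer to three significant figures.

1.01 Hz

Belt: ratio = 256/142 = 1.8028, so shaft 2 turns at 16.7 / 1.8028 = 9.2633 Hz.
Gear mesh: ratio = 82/35 = 2.3429, so shaft 3 turns at 9.2633 / 2.3429 = 3.9538 Hz.
Belt: ratio = 108/91 = 1.1868, so shaft 4 turns at 3.9538 / 1.1868 = 3.3315 Hz.
Chain: ratio = 159/48 = 3.3125, so the screw turns at 3.3315 / 3.3125 = 1.0057 Hz.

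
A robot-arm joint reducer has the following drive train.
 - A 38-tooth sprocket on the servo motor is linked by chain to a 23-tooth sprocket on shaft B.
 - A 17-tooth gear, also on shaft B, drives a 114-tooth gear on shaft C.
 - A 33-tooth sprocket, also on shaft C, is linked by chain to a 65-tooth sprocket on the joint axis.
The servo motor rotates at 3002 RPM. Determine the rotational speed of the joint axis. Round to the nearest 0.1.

375.5 RPM

the servo motor → shaft B (chain, 23/38): 3002 ÷ 0.60526 = 4959.8 RPM
shaft B → shaft C (gear mesh, 114/17): 4959.8 ÷ 6.7059 = 739.62 RPM
shaft C → the joint axis (chain, 65/33): 739.62 ÷ 1.9697 = 375.5 RPM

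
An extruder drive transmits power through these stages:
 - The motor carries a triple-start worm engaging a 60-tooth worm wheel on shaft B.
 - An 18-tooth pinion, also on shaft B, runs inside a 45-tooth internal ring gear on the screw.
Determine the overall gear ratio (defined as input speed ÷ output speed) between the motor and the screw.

Each stage contributes driven/driver: worm 60/3 = 20, internal gear 45/18 = 2.5.
Overall: 20 × 2.5 = 50.

50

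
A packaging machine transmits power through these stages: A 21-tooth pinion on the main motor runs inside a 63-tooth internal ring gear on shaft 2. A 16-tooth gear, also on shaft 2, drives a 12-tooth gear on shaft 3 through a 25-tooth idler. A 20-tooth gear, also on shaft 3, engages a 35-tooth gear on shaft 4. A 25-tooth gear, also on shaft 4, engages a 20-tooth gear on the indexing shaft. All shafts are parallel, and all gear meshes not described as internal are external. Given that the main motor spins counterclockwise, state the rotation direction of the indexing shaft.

counterclockwise

the main motor → shaft 2: internal mesh, same direction → CCW.
shaft 2 → shaft 3: driver → idler → driven is 2 external meshes, 2 reversals → CCW.
shaft 3 → shaft 4: external mesh, 1 reversal → CW.
shaft 4 → the indexing shaft: external mesh, 1 reversal → CCW.
4 reversals in total — an even number — so the indexing shaft turns the same way as the main motor.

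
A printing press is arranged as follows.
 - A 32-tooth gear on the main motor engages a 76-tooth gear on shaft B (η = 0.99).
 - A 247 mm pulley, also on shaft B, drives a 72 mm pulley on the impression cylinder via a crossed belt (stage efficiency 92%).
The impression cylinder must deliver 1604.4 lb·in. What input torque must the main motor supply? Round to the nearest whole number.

Overall ratio R = 2.375 × 0.2915 = 0.69231; overall efficiency η = 0.99 × 0.92 = 0.9108.
Input torque = output torque / (R × η) = 1604.4 / (0.69231 × 0.9108) = 2544.4 lb·in.

2544 lb·in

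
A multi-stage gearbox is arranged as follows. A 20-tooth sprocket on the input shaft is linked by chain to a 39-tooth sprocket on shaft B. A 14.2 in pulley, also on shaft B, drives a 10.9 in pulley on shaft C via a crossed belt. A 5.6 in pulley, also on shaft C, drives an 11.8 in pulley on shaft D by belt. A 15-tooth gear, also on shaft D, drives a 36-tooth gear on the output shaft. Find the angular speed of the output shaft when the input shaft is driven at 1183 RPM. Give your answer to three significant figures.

156 RPM

the input shaft → shaft B (chain, 39/20): 1183 ÷ 1.95 = 606.67 RPM
shaft B → shaft C (belt, 10.9/14.2): 606.67 ÷ 0.76761 = 790.34 RPM
shaft C → shaft D (belt, 11.8/5.6): 790.34 ÷ 2.1071 = 375.07 RPM
shaft D → the output shaft (gear mesh, 36/15): 375.07 ÷ 2.4 = 156.28 RPM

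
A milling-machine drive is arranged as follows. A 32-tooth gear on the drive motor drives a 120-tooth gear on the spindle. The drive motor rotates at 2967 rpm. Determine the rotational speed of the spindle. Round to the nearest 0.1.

gear mesh 120/32 = 3.75 → 2967/3.75 = 791.2 rpm

791.2 rpm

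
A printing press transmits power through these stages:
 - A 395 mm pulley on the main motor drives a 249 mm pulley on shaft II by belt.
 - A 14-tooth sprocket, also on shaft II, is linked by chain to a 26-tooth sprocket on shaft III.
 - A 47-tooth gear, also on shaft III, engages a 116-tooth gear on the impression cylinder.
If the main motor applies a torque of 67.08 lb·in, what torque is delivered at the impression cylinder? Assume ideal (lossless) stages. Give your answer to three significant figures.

194 lb·in

Belt: ratio = 249/395 = 0.63038; torque at shaft II = 67.08 × 0.63038 = 42.286 lb·in.
Chain: ratio = 26/14 = 1.8571; torque at shaft III = 42.286 × 1.8571 = 78.531 lb·in.
Gear mesh: ratio = 116/47 = 2.4681; torque at the impression cylinder = 78.531 × 2.4681 = 193.82 lb·in.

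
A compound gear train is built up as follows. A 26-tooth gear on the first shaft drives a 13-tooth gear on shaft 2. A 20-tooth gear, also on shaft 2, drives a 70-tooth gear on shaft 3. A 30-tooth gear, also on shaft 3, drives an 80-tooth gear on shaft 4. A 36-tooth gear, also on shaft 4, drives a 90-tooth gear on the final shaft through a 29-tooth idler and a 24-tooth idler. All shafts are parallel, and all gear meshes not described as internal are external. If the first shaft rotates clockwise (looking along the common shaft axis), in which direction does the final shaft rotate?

the first shaft → shaft 2: external mesh, 1 reversal → CCW.
shaft 2 → shaft 3: external mesh, 1 reversal → CW.
shaft 3 → shaft 4: external mesh, 1 reversal → CCW.
shaft 4 → the final shaft: driver → idler → idler → driven is 3 external meshes, 3 reversals → CW.
6 reversals in total — an even number — so the final shaft turns the same way as the first shaft.

clockwise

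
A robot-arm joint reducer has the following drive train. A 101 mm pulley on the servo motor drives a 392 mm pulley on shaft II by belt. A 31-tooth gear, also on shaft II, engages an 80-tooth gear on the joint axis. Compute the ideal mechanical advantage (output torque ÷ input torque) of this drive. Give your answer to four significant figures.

Each stage contributes driven/driver: belt 392/101 = 3.8812, gear mesh 80/31 = 2.5806.
Overall: 3.8812 × 2.5806 = 10.016.

10.02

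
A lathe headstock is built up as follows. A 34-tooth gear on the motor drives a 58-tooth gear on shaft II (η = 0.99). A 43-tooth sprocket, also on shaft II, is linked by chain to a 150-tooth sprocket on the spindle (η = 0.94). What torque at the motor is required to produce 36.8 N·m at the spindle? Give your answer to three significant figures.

6.65 N·m

Overall ratio R = 1.7059 × 3.4884 = 5.9508; overall efficiency η = 0.99 × 0.94 = 0.9306.
Input torque = output torque / (R × η) = 36.8 / (5.9508 × 0.9306) = 6.6453 N·m.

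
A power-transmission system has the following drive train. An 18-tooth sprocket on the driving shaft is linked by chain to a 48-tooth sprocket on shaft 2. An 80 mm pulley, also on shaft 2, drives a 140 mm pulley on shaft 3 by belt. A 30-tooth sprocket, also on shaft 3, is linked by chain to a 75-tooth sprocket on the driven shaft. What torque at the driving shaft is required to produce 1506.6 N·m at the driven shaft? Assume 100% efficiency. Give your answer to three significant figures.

Overall ratio R = 2.6667 × 1.75 × 2.5 = 11.667.
Input torque = output torque / R = 1506.6 / 11.667 = 129.14 N·m.

129 N·m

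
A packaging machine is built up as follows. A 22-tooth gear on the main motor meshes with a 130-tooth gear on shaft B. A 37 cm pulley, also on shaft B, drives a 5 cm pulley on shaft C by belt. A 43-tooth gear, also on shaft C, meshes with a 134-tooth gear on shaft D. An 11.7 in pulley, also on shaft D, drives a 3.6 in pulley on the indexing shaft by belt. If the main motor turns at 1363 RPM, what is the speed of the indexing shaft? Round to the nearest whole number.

the main motor → shaft B (gear mesh, 130/22): 1363 ÷ 5.9091 = 230.66 RPM
shaft B → shaft C (belt, 5/37): 230.66 ÷ 0.13514 = 1706.9 RPM
shaft C → shaft D (gear mesh, 134/43): 1706.9 ÷ 3.1163 = 547.74 RPM
shaft D → the indexing shaft (belt, 3.6/11.7): 547.74 ÷ 0.30769 = 1780.1 RPM

1780 RPM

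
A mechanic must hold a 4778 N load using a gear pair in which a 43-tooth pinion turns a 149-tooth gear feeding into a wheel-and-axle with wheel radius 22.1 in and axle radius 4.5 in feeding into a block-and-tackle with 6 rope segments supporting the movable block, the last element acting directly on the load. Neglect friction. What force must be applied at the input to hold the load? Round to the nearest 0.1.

46.8 N

Gear pair MA = 149/43 = 3.4651.
Wheel-and-axle MA = R/r = 22.1/4.5 = 4.9111.
Block-and-tackle MA = number of supporting rope parts = 6.
Combined ideal MA = 3.4651 × 4.9111 × 6 = 102.11.
Effort = load / MA = 4778 / 102.11 = 46.795 N.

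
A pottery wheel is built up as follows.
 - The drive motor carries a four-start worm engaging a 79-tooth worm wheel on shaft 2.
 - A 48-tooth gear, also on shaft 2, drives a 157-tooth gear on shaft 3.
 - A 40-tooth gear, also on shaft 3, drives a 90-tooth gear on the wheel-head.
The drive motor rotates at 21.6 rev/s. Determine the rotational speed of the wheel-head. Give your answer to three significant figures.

0.149 rev/s

worm 79/4 = 19.75 → 21.6/19.75 = 1.0937 rev/s
gear mesh 157/48 = 3.2708 → 1.0937/3.2708 = 0.33437 rev/s
gear mesh 90/40 = 2.25 → 0.33437/2.25 = 0.14861 rev/s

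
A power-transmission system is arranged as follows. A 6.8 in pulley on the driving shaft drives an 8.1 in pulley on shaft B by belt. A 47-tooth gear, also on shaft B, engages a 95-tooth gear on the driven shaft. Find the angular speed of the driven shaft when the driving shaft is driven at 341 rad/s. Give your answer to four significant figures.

the driving shaft → shaft B (belt, 8.1/6.8): 341 ÷ 1.1912 = 286.27 rad/s
shaft B → the driven shaft (gear mesh, 95/47): 286.27 ÷ 2.0213 = 141.63 rad/s

141.6 rad/s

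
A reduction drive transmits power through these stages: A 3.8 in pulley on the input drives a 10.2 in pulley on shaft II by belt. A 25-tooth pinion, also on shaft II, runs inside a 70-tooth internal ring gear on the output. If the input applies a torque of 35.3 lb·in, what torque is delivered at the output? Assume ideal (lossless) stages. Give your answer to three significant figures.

265 lb·in

After the belt (10.2/3.8): 35.3 × 2.6842 = 94.753 lb·in
After the internal gear (70/25): 94.753 × 2.8 = 265.31 lb·in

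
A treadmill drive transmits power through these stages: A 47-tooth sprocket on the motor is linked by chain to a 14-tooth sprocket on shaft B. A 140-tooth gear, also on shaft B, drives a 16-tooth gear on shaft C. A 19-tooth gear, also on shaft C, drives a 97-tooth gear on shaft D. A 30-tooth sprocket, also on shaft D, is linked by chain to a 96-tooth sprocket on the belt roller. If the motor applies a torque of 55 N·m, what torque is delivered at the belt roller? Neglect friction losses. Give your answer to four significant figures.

30.59 N·m

Chain: ratio = 14/47 = 0.29787; torque at shaft B = 55 × 0.29787 = 16.383 N·m.
Gear mesh: ratio = 16/140 = 0.11429; torque at shaft C = 16.383 × 0.11429 = 1.8723 N·m.
Gear mesh: ratio = 97/19 = 5.1053; torque at shaft D = 1.8723 × 5.1053 = 9.5588 N·m.
Chain: ratio = 96/30 = 3.2; torque at the belt roller = 9.5588 × 3.2 = 30.588 N·m.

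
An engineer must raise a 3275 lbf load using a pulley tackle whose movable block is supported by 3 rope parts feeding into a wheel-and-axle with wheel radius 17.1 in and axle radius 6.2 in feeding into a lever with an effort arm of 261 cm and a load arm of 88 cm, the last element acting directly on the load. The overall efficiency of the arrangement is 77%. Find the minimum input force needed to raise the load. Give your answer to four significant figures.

173.3 lbf

Block-and-tackle MA = number of supporting rope parts = 3.
Wheel-and-axle MA = R/r = 17.1/6.2 = 2.7581.
Lever MA = effort arm / load arm = 261/88 = 2.9659.
Combined ideal MA = 3 × 2.7581 × 2.9659 = 24.541.
Actual MA = 24.541 × 0.77 = 18.896.
Effort = load / actual MA = 3275 / 18.896 = 173.32 lbf.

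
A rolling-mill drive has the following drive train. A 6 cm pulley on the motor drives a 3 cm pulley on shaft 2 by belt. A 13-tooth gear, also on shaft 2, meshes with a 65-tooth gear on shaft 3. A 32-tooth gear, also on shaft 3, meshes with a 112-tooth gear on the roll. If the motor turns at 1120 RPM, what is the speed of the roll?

Belt: ratio = 3/6 = 0.5, so shaft 2 turns at 1120 / 0.5 = 2240 RPM.
Gear mesh: ratio = 65/13 = 5, so shaft 3 turns at 2240 / 5 = 448 RPM.
Gear mesh: ratio = 112/32 = 3.5, so the roll turns at 448 / 3.5 = 128 RPM.

128 RPM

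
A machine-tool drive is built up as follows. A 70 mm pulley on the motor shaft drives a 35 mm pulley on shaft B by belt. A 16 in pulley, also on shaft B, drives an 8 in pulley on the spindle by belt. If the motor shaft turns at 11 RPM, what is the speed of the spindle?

44 RPM

Belt: ratio = 35/70 = 0.5, so shaft B turns at 11 / 0.5 = 22 RPM.
Belt: ratio = 8/16 = 0.5, so the spindle turns at 22 / 0.5 = 44 RPM.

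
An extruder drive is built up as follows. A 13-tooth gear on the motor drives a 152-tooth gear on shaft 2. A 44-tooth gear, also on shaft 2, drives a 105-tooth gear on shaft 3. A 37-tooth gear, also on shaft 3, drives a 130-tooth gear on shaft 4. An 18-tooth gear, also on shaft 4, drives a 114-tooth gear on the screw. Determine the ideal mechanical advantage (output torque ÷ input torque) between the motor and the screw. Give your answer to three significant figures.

621

Each stage contributes driven/driver: gear mesh 152/13 = 11.692, gear mesh 105/44 = 2.3864, gear mesh 130/37 = 3.5135, gear mesh 114/18 = 6.3333.
Overall: 11.692 × 2.3864 × 3.5135 × 6.3333 = 620.88.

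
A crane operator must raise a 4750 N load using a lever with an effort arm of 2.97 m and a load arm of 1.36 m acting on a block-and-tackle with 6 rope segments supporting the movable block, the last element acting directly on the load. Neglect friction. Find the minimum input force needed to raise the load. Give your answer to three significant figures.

Lever MA = effort arm / load arm = 2.97/1.36 = 2.1838.
Block-and-tackle MA = number of supporting rope parts = 6.
Combined ideal MA = 2.1838 × 6 = 13.103.
Effort = load / MA = 4750 / 13.103 = 362.51 N.

363 N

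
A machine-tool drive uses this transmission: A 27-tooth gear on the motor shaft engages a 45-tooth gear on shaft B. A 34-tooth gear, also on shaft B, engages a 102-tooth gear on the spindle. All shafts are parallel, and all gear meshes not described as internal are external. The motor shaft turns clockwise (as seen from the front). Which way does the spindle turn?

the motor shaft → shaft B: external mesh, 1 reversal → CCW.
shaft B → the spindle: external mesh, 1 reversal → CW.
2 reversals in total — an even number — so the spindle turns the same way as the motor shaft.

clockwise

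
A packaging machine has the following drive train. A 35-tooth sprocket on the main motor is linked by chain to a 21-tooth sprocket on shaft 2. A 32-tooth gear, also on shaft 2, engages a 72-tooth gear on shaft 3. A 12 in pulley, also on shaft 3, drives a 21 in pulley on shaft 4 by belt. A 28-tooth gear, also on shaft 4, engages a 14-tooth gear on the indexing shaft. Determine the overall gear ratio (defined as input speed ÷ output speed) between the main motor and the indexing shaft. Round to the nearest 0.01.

1.18

Each stage contributes driven/driver: chain 21/35 = 0.6, gear mesh 72/32 = 2.25, belt 21/12 = 1.75, gear mesh 14/28 = 0.5.
Overall: 0.6 × 2.25 × 1.75 × 0.5 = 1.1812.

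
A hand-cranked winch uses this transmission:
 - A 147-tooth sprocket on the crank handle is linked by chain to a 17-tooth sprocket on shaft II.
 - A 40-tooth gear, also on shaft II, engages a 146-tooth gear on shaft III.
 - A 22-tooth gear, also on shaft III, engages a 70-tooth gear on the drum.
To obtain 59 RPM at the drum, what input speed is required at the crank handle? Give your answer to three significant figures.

Overall ratio R = 0.11565 × 3.65 × 3.1818 = 1.3431.
Required input speed = output speed × R = 59 × 1.3431 = 79.241 RPM.

79.2 RPM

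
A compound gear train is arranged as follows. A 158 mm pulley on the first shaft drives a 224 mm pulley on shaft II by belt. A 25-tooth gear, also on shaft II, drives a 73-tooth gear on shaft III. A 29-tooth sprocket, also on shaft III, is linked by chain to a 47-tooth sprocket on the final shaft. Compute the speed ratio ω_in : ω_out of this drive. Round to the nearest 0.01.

Each stage contributes driven/driver: belt 224/158 = 1.4177, gear mesh 73/25 = 2.92, chain 47/29 = 1.6207.
Overall: 1.4177 × 2.92 × 1.6207 = 6.7092.

6.71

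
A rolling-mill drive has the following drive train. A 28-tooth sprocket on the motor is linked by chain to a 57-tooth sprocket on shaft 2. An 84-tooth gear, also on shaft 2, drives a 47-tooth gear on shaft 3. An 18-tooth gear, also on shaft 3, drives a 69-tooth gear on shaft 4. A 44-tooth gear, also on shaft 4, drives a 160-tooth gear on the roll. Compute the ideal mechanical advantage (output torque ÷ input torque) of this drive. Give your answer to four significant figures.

Each stage contributes driven/driver: chain 57/28 = 2.0357, gear mesh 47/84 = 0.55952, gear mesh 69/18 = 3.8333, gear mesh 160/44 = 3.6364.
Overall: 2.0357 × 0.55952 × 3.8333 × 3.6364 = 15.877.

15.88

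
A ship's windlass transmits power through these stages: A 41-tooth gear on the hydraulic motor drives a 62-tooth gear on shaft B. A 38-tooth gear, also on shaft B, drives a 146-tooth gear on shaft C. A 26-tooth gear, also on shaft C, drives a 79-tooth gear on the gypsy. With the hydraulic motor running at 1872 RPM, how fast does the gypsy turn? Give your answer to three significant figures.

106 RPM

Gear mesh: ratio = 62/41 = 1.5122, so shaft B turns at 1872 / 1.5122 = 1237.9 RPM.
Gear mesh: ratio = 146/38 = 3.8421, so shaft C turns at 1237.9 / 3.8421 = 322.2 RPM.
Gear mesh: ratio = 79/26 = 3.0385, so the gypsy turns at 322.2 / 3.0385 = 106.04 RPM.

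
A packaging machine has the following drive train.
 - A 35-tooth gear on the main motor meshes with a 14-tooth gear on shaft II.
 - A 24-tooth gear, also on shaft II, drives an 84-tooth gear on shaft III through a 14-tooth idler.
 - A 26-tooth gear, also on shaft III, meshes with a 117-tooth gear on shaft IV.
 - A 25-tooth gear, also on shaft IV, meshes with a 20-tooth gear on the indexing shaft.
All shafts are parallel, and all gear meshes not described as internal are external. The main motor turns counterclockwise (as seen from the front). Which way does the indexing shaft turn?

clockwise

the main motor → shaft II: external mesh, 1 reversal → CW.
shaft II → shaft III: driver → idler → driven is 2 external meshes, 2 reversals → CW.
shaft III → shaft IV: external mesh, 1 reversal → CCW.
shaft IV → the indexing shaft: external mesh, 1 reversal → CW.
5 reversals in total — an odd number — so the indexing shaft turns opposite to the main motor.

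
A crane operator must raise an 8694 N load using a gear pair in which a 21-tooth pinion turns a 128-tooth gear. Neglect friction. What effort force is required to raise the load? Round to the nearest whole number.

1426 N

Gear pair MA = 128/21 = 6.0952.
Effort = load / MA = 8694 / 6.0952 = 1426.4 N.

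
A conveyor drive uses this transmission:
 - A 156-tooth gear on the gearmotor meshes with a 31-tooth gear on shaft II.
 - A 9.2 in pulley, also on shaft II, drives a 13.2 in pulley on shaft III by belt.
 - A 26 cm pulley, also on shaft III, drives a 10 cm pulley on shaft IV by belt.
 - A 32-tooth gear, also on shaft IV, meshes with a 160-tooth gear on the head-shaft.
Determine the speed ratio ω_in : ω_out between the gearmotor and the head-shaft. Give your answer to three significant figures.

Each stage contributes driven/driver: gear mesh 31/156 = 0.19872, belt 13.2/9.2 = 1.4348, belt 10/26 = 0.38462, gear mesh 160/32 = 5.
Overall: 0.19872 × 1.4348 × 0.38462 × 5 = 0.5483.

0.548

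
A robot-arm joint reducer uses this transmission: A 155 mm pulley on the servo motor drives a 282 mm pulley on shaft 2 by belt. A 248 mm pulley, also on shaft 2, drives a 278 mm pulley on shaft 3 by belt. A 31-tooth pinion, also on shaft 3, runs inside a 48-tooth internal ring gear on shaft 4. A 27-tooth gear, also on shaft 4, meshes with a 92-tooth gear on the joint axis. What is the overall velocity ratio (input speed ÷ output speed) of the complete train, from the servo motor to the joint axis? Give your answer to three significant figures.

10.8

Each stage contributes driven/driver: belt 282/155 = 1.8194, belt 278/248 = 1.121, internal gear 48/31 = 1.5484, gear mesh 92/27 = 3.4074.
Overall: 1.8194 × 1.121 × 1.5484 × 3.4074 = 10.76.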